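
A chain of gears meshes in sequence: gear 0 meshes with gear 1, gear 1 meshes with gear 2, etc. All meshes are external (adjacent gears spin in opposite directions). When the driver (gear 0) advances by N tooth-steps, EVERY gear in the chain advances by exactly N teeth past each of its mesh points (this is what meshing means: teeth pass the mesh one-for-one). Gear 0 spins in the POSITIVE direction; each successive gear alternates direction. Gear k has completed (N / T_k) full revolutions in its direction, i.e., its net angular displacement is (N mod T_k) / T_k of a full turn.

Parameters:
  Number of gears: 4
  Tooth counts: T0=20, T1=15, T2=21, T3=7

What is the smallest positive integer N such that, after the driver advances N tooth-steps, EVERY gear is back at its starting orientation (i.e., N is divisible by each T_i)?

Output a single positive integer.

Answer: 420

Derivation:
Gear k returns to start when N is a multiple of T_k.
All gears at start simultaneously when N is a common multiple of [20, 15, 21, 7]; the smallest such N is lcm(20, 15, 21, 7).
Start: lcm = T0 = 20
Fold in T1=15: gcd(20, 15) = 5; lcm(20, 15) = 20 * 15 / 5 = 300 / 5 = 60
Fold in T2=21: gcd(60, 21) = 3; lcm(60, 21) = 60 * 21 / 3 = 1260 / 3 = 420
Fold in T3=7: gcd(420, 7) = 7; lcm(420, 7) = 420 * 7 / 7 = 2940 / 7 = 420
Full cycle length = 420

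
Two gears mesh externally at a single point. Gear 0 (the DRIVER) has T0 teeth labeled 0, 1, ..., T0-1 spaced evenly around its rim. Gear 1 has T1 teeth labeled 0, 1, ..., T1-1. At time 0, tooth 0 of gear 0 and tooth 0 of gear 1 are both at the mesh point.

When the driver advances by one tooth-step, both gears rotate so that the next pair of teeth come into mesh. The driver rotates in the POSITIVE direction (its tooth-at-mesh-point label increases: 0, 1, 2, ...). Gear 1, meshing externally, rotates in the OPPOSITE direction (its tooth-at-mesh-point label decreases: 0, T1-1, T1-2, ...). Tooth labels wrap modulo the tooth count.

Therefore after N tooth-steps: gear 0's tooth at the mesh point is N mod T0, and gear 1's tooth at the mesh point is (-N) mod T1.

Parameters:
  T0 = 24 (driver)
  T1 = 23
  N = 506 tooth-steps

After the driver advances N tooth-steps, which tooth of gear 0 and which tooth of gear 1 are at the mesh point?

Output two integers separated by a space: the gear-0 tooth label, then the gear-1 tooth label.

Gear 0 (driver, T0=24): tooth at mesh = N mod T0
  506 = 21 * 24 + 2, so 506 mod 24 = 2
  gear 0 tooth = 2
Gear 1 (driven, T1=23): tooth at mesh = (-N) mod T1
  506 = 22 * 23 + 0, so 506 mod 23 = 0
  (-506) mod 23 = 0
Mesh after 506 steps: gear-0 tooth 2 meets gear-1 tooth 0

Answer: 2 0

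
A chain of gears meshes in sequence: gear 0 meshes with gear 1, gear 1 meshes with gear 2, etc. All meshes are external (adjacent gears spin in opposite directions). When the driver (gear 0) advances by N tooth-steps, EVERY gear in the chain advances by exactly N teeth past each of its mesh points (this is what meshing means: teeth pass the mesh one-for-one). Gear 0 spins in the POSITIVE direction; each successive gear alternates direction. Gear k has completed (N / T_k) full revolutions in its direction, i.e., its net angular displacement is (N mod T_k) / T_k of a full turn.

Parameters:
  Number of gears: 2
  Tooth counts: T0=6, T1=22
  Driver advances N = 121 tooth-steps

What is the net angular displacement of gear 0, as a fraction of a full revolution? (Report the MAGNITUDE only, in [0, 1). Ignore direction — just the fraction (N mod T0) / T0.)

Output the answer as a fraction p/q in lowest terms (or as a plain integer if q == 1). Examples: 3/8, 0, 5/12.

Answer: 1/6

Derivation:
Chain of 2 gears, tooth counts: [6, 22]
  gear 0: T0=6, direction=positive, advance = 121 mod 6 = 1 teeth = 1/6 turn
  gear 1: T1=22, direction=negative, advance = 121 mod 22 = 11 teeth = 11/22 turn
Gear 0: 121 mod 6 = 1
Fraction = 1 / 6 = 1/6 (gcd(1,6)=1) = 1/6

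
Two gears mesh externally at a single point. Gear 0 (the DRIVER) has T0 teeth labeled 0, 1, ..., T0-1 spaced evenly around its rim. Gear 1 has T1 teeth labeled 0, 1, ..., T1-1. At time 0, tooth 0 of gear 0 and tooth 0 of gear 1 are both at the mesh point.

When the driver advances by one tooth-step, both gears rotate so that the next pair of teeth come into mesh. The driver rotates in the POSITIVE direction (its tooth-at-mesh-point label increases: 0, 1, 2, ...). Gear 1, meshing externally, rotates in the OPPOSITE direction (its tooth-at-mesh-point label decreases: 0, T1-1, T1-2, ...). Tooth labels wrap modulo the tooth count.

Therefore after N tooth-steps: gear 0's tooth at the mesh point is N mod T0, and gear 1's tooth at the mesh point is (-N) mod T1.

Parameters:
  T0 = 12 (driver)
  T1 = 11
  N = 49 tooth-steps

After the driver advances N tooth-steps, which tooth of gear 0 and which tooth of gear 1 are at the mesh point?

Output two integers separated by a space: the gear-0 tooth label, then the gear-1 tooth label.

Gear 0 (driver, T0=12): tooth at mesh = N mod T0
  49 = 4 * 12 + 1, so 49 mod 12 = 1
  gear 0 tooth = 1
Gear 1 (driven, T1=11): tooth at mesh = (-N) mod T1
  49 = 4 * 11 + 5, so 49 mod 11 = 5
  (-49) mod 11 = (-5) mod 11 = 11 - 5 = 6
Mesh after 49 steps: gear-0 tooth 1 meets gear-1 tooth 6

Answer: 1 6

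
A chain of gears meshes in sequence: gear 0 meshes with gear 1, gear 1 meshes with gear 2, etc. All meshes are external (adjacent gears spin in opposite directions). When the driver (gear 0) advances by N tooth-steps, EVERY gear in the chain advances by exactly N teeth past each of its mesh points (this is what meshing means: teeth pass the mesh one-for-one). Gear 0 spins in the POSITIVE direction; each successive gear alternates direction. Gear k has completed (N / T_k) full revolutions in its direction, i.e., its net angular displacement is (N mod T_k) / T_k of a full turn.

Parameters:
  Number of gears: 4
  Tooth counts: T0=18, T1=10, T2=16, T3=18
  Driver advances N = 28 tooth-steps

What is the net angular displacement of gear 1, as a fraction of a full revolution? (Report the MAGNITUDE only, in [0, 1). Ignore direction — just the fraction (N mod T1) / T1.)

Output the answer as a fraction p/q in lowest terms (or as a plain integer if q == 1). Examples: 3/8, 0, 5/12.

Answer: 4/5

Derivation:
Chain of 4 gears, tooth counts: [18, 10, 16, 18]
  gear 0: T0=18, direction=positive, advance = 28 mod 18 = 10 teeth = 10/18 turn
  gear 1: T1=10, direction=negative, advance = 28 mod 10 = 8 teeth = 8/10 turn
  gear 2: T2=16, direction=positive, advance = 28 mod 16 = 12 teeth = 12/16 turn
  gear 3: T3=18, direction=negative, advance = 28 mod 18 = 10 teeth = 10/18 turn
Gear 1: 28 mod 10 = 8
Fraction = 8 / 10 = 4/5 (gcd(8,10)=2) = 4/5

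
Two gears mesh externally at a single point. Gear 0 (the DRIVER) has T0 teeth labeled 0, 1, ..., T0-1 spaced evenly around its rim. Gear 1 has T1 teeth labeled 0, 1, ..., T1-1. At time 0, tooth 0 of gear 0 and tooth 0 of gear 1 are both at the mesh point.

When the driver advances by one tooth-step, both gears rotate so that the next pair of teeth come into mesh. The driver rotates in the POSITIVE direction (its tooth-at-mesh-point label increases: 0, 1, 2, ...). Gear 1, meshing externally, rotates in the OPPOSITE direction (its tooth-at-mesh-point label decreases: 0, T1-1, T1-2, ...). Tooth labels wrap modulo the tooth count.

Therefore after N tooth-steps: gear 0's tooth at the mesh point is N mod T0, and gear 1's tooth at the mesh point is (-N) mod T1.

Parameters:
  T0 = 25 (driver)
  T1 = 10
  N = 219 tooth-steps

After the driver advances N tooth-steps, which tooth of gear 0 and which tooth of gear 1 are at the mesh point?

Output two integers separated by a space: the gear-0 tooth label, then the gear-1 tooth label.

Answer: 19 1

Derivation:
Gear 0 (driver, T0=25): tooth at mesh = N mod T0
  219 = 8 * 25 + 19, so 219 mod 25 = 19
  gear 0 tooth = 19
Gear 1 (driven, T1=10): tooth at mesh = (-N) mod T1
  219 = 21 * 10 + 9, so 219 mod 10 = 9
  (-219) mod 10 = (-9) mod 10 = 10 - 9 = 1
Mesh after 219 steps: gear-0 tooth 19 meets gear-1 tooth 1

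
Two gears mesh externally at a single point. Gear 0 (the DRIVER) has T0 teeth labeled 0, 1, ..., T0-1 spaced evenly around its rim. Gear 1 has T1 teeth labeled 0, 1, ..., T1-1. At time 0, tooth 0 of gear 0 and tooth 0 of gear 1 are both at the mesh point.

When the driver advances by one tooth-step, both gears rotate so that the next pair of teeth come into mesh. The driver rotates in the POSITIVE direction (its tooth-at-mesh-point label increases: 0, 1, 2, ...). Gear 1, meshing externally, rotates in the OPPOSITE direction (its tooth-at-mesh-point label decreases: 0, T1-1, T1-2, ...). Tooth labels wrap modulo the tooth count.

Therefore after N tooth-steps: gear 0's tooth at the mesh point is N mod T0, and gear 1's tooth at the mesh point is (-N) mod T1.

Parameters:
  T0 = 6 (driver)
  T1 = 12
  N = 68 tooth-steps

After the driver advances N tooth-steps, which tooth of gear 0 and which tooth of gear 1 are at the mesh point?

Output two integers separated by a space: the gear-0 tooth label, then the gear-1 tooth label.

Answer: 2 4

Derivation:
Gear 0 (driver, T0=6): tooth at mesh = N mod T0
  68 = 11 * 6 + 2, so 68 mod 6 = 2
  gear 0 tooth = 2
Gear 1 (driven, T1=12): tooth at mesh = (-N) mod T1
  68 = 5 * 12 + 8, so 68 mod 12 = 8
  (-68) mod 12 = (-8) mod 12 = 12 - 8 = 4
Mesh after 68 steps: gear-0 tooth 2 meets gear-1 tooth 4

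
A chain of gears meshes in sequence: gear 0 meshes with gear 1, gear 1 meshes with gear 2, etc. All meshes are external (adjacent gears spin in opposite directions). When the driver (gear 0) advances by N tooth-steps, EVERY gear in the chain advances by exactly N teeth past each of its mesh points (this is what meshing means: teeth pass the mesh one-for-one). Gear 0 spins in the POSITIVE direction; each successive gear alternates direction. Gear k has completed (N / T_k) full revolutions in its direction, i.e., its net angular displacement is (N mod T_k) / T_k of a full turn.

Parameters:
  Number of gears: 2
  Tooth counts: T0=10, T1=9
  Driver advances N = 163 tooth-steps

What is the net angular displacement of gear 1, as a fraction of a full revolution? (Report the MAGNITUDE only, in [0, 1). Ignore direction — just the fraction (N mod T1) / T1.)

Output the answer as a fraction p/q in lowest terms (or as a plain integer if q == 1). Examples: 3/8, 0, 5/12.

Chain of 2 gears, tooth counts: [10, 9]
  gear 0: T0=10, direction=positive, advance = 163 mod 10 = 3 teeth = 3/10 turn
  gear 1: T1=9, direction=negative, advance = 163 mod 9 = 1 teeth = 1/9 turn
Gear 1: 163 mod 9 = 1
Fraction = 1 / 9 = 1/9 (gcd(1,9)=1) = 1/9

Answer: 1/9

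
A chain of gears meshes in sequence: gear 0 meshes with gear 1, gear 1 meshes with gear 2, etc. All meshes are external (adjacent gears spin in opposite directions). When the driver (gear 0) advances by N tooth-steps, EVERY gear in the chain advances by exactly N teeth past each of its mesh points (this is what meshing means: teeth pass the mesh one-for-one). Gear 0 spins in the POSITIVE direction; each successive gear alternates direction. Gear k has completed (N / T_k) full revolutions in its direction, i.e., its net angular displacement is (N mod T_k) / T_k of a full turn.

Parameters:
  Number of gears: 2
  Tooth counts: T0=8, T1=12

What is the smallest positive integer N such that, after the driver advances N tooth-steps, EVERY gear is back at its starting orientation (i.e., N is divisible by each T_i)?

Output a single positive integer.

Gear k returns to start when N is a multiple of T_k.
All gears at start simultaneously when N is a common multiple of [8, 12]; the smallest such N is lcm(8, 12).
Start: lcm = T0 = 8
Fold in T1=12: gcd(8, 12) = 4; lcm(8, 12) = 8 * 12 / 4 = 96 / 4 = 24
Full cycle length = 24

Answer: 24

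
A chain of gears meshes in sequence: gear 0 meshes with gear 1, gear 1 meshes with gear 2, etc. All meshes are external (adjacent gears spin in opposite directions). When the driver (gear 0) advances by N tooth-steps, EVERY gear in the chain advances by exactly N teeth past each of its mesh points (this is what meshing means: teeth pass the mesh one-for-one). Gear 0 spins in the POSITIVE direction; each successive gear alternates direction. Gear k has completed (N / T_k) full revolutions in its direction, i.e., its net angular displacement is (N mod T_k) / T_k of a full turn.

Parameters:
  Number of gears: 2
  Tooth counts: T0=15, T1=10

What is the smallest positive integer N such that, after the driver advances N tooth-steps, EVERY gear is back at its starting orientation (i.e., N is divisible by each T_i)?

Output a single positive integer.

Answer: 30

Derivation:
Gear k returns to start when N is a multiple of T_k.
All gears at start simultaneously when N is a common multiple of [15, 10]; the smallest such N is lcm(15, 10).
Start: lcm = T0 = 15
Fold in T1=10: gcd(15, 10) = 5; lcm(15, 10) = 15 * 10 / 5 = 150 / 5 = 30
Full cycle length = 30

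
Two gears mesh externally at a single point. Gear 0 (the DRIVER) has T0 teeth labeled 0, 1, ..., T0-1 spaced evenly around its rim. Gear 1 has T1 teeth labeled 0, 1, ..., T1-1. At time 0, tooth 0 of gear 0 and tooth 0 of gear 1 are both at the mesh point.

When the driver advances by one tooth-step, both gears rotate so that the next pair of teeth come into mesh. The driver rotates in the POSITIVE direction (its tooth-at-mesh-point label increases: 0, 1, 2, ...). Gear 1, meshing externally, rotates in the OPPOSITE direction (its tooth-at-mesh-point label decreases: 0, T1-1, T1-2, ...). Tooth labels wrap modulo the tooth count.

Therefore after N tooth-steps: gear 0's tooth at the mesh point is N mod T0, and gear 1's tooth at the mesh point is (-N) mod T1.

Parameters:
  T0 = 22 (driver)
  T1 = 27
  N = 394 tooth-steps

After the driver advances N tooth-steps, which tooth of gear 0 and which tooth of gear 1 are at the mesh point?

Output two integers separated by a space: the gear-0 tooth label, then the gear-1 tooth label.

Gear 0 (driver, T0=22): tooth at mesh = N mod T0
  394 = 17 * 22 + 20, so 394 mod 22 = 20
  gear 0 tooth = 20
Gear 1 (driven, T1=27): tooth at mesh = (-N) mod T1
  394 = 14 * 27 + 16, so 394 mod 27 = 16
  (-394) mod 27 = (-16) mod 27 = 27 - 16 = 11
Mesh after 394 steps: gear-0 tooth 20 meets gear-1 tooth 11

Answer: 20 11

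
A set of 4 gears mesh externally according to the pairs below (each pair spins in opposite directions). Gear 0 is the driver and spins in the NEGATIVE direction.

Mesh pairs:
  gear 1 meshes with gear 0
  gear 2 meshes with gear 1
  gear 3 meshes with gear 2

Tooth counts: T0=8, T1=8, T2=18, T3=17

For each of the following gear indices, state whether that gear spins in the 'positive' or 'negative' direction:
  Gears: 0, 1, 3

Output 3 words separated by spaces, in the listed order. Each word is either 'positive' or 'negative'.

Answer: negative positive positive

Derivation:
Gear 0 (driver): negative (depth 0)
  gear 1: meshes with gear 0 -> depth 1 -> positive (opposite of gear 0)
  gear 2: meshes with gear 1 -> depth 2 -> negative (opposite of gear 1)
  gear 3: meshes with gear 2 -> depth 3 -> positive (opposite of gear 2)
Queried indices 0, 1, 3 -> negative, positive, positive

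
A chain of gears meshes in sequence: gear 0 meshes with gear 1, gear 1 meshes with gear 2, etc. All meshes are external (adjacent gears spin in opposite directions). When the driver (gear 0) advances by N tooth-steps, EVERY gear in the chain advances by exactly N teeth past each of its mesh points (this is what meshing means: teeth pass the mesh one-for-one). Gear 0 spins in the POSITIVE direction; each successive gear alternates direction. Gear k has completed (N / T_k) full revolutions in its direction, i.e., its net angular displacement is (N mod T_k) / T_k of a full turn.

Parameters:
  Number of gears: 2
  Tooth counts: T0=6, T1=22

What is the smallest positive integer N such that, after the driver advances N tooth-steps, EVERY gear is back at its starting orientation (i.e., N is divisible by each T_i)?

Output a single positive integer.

Gear k returns to start when N is a multiple of T_k.
All gears at start simultaneously when N is a common multiple of [6, 22]; the smallest such N is lcm(6, 22).
Start: lcm = T0 = 6
Fold in T1=22: gcd(6, 22) = 2; lcm(6, 22) = 6 * 22 / 2 = 132 / 2 = 66
Full cycle length = 66

Answer: 66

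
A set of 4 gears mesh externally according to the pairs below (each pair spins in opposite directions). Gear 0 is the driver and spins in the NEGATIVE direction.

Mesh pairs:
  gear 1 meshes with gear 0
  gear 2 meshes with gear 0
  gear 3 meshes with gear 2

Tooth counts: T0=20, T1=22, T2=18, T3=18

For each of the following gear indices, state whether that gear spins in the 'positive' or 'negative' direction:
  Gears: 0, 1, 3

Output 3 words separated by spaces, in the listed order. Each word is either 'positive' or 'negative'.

Answer: negative positive negative

Derivation:
Gear 0 (driver): negative (depth 0)
  gear 1: meshes with gear 0 -> depth 1 -> positive (opposite of gear 0)
  gear 2: meshes with gear 0 -> depth 1 -> positive (opposite of gear 0)
  gear 3: meshes with gear 2 -> depth 2 -> negative (opposite of gear 2)
Queried indices 0, 1, 3 -> negative, positive, negative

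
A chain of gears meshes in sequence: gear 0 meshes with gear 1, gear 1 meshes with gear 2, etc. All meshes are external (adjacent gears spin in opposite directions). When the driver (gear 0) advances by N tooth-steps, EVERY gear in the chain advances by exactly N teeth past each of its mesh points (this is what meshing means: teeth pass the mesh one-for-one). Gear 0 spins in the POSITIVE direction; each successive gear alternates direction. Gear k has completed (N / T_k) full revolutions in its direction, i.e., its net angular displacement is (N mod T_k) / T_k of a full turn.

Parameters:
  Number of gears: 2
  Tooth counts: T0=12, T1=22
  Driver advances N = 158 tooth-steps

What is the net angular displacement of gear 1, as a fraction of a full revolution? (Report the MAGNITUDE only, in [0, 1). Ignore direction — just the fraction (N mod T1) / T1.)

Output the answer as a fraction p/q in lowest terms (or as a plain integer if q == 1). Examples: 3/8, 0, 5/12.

Chain of 2 gears, tooth counts: [12, 22]
  gear 0: T0=12, direction=positive, advance = 158 mod 12 = 2 teeth = 2/12 turn
  gear 1: T1=22, direction=negative, advance = 158 mod 22 = 4 teeth = 4/22 turn
Gear 1: 158 mod 22 = 4
Fraction = 4 / 22 = 2/11 (gcd(4,22)=2) = 2/11

Answer: 2/11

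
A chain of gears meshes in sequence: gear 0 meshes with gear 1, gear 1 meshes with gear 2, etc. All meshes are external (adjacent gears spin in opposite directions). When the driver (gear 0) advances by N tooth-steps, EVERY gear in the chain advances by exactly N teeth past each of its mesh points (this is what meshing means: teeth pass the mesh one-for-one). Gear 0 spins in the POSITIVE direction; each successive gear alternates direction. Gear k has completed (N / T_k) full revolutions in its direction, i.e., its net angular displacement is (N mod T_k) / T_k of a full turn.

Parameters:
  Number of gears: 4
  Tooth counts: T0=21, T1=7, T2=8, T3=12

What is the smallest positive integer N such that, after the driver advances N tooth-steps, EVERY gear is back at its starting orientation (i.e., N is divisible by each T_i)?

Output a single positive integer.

Gear k returns to start when N is a multiple of T_k.
All gears at start simultaneously when N is a common multiple of [21, 7, 8, 12]; the smallest such N is lcm(21, 7, 8, 12).
Start: lcm = T0 = 21
Fold in T1=7: gcd(21, 7) = 7; lcm(21, 7) = 21 * 7 / 7 = 147 / 7 = 21
Fold in T2=8: gcd(21, 8) = 1; lcm(21, 8) = 21 * 8 / 1 = 168 / 1 = 168
Fold in T3=12: gcd(168, 12) = 12; lcm(168, 12) = 168 * 12 / 12 = 2016 / 12 = 168
Full cycle length = 168

Answer: 168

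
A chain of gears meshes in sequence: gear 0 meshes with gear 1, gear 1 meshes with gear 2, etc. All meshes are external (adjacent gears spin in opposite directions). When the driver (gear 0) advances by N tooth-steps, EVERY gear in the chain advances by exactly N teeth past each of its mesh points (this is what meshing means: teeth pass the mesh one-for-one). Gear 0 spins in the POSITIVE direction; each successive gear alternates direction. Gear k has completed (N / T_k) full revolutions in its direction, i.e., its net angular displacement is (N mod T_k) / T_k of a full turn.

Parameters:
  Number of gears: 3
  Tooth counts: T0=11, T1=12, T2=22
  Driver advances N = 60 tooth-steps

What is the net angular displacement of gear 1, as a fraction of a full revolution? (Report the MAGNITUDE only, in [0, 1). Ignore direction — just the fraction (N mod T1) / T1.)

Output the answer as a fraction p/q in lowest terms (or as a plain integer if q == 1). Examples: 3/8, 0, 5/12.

Chain of 3 gears, tooth counts: [11, 12, 22]
  gear 0: T0=11, direction=positive, advance = 60 mod 11 = 5 teeth = 5/11 turn
  gear 1: T1=12, direction=negative, advance = 60 mod 12 = 0 teeth = 0/12 turn
  gear 2: T2=22, direction=positive, advance = 60 mod 22 = 16 teeth = 16/22 turn
Gear 1: 60 mod 12 = 0
Fraction = 0 / 12 = 0/1 (gcd(0,12)=12) = 0

Answer: 0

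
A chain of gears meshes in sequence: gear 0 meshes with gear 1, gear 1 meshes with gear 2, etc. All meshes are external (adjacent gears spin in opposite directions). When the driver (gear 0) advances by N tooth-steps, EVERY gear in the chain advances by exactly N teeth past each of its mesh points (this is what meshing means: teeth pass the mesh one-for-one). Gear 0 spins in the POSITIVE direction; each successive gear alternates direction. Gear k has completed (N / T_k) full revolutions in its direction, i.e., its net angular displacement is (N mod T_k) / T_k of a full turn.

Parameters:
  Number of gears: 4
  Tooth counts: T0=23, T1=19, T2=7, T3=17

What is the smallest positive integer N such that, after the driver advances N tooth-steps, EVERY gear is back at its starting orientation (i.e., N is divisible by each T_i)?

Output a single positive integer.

Gear k returns to start when N is a multiple of T_k.
All gears at start simultaneously when N is a common multiple of [23, 19, 7, 17]; the smallest such N is lcm(23, 19, 7, 17).
Start: lcm = T0 = 23
Fold in T1=19: gcd(23, 19) = 1; lcm(23, 19) = 23 * 19 / 1 = 437 / 1 = 437
Fold in T2=7: gcd(437, 7) = 1; lcm(437, 7) = 437 * 7 / 1 = 3059 / 1 = 3059
Fold in T3=17: gcd(3059, 17) = 1; lcm(3059, 17) = 3059 * 17 / 1 = 52003 / 1 = 52003
Full cycle length = 52003

Answer: 52003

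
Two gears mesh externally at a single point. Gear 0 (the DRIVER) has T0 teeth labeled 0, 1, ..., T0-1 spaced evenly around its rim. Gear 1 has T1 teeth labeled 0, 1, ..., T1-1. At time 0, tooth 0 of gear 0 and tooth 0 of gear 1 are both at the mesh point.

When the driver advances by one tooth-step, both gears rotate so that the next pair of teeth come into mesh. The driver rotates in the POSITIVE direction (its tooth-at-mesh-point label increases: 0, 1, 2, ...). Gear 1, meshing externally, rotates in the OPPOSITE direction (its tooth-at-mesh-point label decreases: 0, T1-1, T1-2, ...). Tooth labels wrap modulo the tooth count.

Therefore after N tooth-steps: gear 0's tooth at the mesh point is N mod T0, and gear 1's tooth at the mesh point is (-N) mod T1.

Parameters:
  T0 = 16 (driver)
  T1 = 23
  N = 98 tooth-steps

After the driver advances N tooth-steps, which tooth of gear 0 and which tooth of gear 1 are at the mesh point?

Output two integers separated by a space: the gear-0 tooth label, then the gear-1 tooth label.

Answer: 2 17

Derivation:
Gear 0 (driver, T0=16): tooth at mesh = N mod T0
  98 = 6 * 16 + 2, so 98 mod 16 = 2
  gear 0 tooth = 2
Gear 1 (driven, T1=23): tooth at mesh = (-N) mod T1
  98 = 4 * 23 + 6, so 98 mod 23 = 6
  (-98) mod 23 = (-6) mod 23 = 23 - 6 = 17
Mesh after 98 steps: gear-0 tooth 2 meets gear-1 tooth 17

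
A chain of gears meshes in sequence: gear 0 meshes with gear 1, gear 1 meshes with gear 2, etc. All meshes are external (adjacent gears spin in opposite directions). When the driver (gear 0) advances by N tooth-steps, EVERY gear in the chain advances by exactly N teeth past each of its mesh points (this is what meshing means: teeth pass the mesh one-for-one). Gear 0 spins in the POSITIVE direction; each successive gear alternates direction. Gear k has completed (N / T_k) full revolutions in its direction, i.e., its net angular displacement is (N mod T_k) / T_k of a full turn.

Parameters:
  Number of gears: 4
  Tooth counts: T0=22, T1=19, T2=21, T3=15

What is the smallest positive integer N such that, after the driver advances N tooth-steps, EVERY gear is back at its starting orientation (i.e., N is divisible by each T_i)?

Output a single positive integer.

Answer: 43890

Derivation:
Gear k returns to start when N is a multiple of T_k.
All gears at start simultaneously when N is a common multiple of [22, 19, 21, 15]; the smallest such N is lcm(22, 19, 21, 15).
Start: lcm = T0 = 22
Fold in T1=19: gcd(22, 19) = 1; lcm(22, 19) = 22 * 19 / 1 = 418 / 1 = 418
Fold in T2=21: gcd(418, 21) = 1; lcm(418, 21) = 418 * 21 / 1 = 8778 / 1 = 8778
Fold in T3=15: gcd(8778, 15) = 3; lcm(8778, 15) = 8778 * 15 / 3 = 131670 / 3 = 43890
Full cycle length = 43890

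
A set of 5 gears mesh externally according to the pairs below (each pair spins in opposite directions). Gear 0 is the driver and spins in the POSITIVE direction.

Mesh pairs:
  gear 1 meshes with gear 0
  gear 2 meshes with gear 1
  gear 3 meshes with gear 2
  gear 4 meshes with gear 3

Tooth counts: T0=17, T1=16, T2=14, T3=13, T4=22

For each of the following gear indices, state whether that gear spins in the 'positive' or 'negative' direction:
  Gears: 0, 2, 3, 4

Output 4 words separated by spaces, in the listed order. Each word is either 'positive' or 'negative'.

Answer: positive positive negative positive

Derivation:
Gear 0 (driver): positive (depth 0)
  gear 1: meshes with gear 0 -> depth 1 -> negative (opposite of gear 0)
  gear 2: meshes with gear 1 -> depth 2 -> positive (opposite of gear 1)
  gear 3: meshes with gear 2 -> depth 3 -> negative (opposite of gear 2)
  gear 4: meshes with gear 3 -> depth 4 -> positive (opposite of gear 3)
Queried indices 0, 2, 3, 4 -> positive, positive, negative, positive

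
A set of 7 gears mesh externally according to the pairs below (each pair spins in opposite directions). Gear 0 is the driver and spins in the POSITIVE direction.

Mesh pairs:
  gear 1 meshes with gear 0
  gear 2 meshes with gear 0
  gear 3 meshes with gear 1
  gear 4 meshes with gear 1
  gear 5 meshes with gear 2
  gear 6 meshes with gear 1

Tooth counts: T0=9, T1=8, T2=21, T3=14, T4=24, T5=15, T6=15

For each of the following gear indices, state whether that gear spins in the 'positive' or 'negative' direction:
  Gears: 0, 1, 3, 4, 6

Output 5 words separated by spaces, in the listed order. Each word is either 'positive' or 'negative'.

Gear 0 (driver): positive (depth 0)
  gear 1: meshes with gear 0 -> depth 1 -> negative (opposite of gear 0)
  gear 2: meshes with gear 0 -> depth 1 -> negative (opposite of gear 0)
  gear 3: meshes with gear 1 -> depth 2 -> positive (opposite of gear 1)
  gear 4: meshes with gear 1 -> depth 2 -> positive (opposite of gear 1)
  gear 5: meshes with gear 2 -> depth 2 -> positive (opposite of gear 2)
  gear 6: meshes with gear 1 -> depth 2 -> positive (opposite of gear 1)
Queried indices 0, 1, 3, 4, 6 -> positive, negative, positive, positive, positive

Answer: positive negative positive positive positive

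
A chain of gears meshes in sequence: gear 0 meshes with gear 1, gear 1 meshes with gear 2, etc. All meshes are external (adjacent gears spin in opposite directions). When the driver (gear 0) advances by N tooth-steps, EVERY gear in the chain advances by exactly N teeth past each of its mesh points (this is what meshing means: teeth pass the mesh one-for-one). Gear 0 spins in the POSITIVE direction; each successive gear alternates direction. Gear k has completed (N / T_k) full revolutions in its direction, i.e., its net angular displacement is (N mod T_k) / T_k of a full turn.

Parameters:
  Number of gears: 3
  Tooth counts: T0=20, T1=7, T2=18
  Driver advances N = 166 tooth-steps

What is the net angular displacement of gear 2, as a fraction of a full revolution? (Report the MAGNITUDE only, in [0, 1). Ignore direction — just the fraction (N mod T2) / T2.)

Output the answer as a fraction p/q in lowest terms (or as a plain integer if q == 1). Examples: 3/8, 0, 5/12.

Answer: 2/9

Derivation:
Chain of 3 gears, tooth counts: [20, 7, 18]
  gear 0: T0=20, direction=positive, advance = 166 mod 20 = 6 teeth = 6/20 turn
  gear 1: T1=7, direction=negative, advance = 166 mod 7 = 5 teeth = 5/7 turn
  gear 2: T2=18, direction=positive, advance = 166 mod 18 = 4 teeth = 4/18 turn
Gear 2: 166 mod 18 = 4
Fraction = 4 / 18 = 2/9 (gcd(4,18)=2) = 2/9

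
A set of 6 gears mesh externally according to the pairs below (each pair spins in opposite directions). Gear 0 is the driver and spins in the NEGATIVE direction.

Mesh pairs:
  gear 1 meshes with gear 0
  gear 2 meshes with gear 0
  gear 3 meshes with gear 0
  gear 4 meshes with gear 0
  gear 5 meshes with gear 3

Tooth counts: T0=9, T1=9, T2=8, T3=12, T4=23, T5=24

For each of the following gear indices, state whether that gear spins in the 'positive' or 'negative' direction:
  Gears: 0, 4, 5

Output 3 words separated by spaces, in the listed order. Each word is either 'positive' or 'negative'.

Gear 0 (driver): negative (depth 0)
  gear 1: meshes with gear 0 -> depth 1 -> positive (opposite of gear 0)
  gear 2: meshes with gear 0 -> depth 1 -> positive (opposite of gear 0)
  gear 3: meshes with gear 0 -> depth 1 -> positive (opposite of gear 0)
  gear 4: meshes with gear 0 -> depth 1 -> positive (opposite of gear 0)
  gear 5: meshes with gear 3 -> depth 2 -> negative (opposite of gear 3)
Queried indices 0, 4, 5 -> negative, positive, negative

Answer: negative positive negative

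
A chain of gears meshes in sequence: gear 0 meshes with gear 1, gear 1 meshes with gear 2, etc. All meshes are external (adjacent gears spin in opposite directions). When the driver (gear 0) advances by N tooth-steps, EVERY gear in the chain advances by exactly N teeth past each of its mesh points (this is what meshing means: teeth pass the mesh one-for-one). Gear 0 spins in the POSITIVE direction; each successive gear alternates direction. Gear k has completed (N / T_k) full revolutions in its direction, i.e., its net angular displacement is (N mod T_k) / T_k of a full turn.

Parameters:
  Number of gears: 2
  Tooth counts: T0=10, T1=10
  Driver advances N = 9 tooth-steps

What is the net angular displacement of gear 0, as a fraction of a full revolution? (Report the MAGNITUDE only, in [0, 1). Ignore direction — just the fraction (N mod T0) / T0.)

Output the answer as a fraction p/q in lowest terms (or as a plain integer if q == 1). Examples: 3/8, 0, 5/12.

Chain of 2 gears, tooth counts: [10, 10]
  gear 0: T0=10, direction=positive, advance = 9 mod 10 = 9 teeth = 9/10 turn
  gear 1: T1=10, direction=negative, advance = 9 mod 10 = 9 teeth = 9/10 turn
Gear 0: 9 mod 10 = 9
Fraction = 9 / 10 = 9/10 (gcd(9,10)=1) = 9/10

Answer: 9/10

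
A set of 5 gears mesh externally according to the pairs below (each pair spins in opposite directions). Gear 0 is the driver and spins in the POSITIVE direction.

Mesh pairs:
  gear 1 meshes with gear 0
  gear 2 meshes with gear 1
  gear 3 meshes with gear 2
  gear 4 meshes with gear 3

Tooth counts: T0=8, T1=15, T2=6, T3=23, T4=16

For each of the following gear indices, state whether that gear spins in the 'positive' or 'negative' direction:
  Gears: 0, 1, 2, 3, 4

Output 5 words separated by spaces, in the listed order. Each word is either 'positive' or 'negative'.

Answer: positive negative positive negative positive

Derivation:
Gear 0 (driver): positive (depth 0)
  gear 1: meshes with gear 0 -> depth 1 -> negative (opposite of gear 0)
  gear 2: meshes with gear 1 -> depth 2 -> positive (opposite of gear 1)
  gear 3: meshes with gear 2 -> depth 3 -> negative (opposite of gear 2)
  gear 4: meshes with gear 3 -> depth 4 -> positive (opposite of gear 3)
Queried indices 0, 1, 2, 3, 4 -> positive, negative, positive, negative, positive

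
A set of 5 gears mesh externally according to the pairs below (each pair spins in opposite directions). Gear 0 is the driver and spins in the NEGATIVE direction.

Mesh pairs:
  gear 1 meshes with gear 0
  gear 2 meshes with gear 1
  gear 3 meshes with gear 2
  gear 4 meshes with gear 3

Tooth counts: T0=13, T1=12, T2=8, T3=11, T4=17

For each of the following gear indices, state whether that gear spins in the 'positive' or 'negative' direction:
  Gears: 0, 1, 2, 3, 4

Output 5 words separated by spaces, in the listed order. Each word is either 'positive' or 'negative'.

Answer: negative positive negative positive negative

Derivation:
Gear 0 (driver): negative (depth 0)
  gear 1: meshes with gear 0 -> depth 1 -> positive (opposite of gear 0)
  gear 2: meshes with gear 1 -> depth 2 -> negative (opposite of gear 1)
  gear 3: meshes with gear 2 -> depth 3 -> positive (opposite of gear 2)
  gear 4: meshes with gear 3 -> depth 4 -> negative (opposite of gear 3)
Queried indices 0, 1, 2, 3, 4 -> negative, positive, negative, positive, negative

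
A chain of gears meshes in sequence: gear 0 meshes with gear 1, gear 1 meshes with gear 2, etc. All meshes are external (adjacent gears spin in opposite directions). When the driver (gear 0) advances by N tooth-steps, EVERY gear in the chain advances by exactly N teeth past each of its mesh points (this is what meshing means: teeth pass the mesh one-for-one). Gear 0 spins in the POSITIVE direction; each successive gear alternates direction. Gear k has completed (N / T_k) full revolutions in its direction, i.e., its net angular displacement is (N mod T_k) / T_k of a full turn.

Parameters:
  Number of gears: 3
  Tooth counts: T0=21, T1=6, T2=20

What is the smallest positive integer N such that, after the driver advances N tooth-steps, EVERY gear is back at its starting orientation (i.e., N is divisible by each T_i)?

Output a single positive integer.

Answer: 420

Derivation:
Gear k returns to start when N is a multiple of T_k.
All gears at start simultaneously when N is a common multiple of [21, 6, 20]; the smallest such N is lcm(21, 6, 20).
Start: lcm = T0 = 21
Fold in T1=6: gcd(21, 6) = 3; lcm(21, 6) = 21 * 6 / 3 = 126 / 3 = 42
Fold in T2=20: gcd(42, 20) = 2; lcm(42, 20) = 42 * 20 / 2 = 840 / 2 = 420
Full cycle length = 420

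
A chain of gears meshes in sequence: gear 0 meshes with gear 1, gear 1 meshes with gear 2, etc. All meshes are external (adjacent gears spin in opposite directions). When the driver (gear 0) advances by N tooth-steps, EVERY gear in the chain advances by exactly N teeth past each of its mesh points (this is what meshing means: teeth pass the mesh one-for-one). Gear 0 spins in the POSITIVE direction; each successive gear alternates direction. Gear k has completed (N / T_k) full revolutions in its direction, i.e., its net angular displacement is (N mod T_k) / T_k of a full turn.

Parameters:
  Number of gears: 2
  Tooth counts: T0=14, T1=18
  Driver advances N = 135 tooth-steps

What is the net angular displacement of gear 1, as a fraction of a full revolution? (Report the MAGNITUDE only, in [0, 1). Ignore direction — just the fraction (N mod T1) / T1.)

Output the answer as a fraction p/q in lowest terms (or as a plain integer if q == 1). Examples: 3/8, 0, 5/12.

Chain of 2 gears, tooth counts: [14, 18]
  gear 0: T0=14, direction=positive, advance = 135 mod 14 = 9 teeth = 9/14 turn
  gear 1: T1=18, direction=negative, advance = 135 mod 18 = 9 teeth = 9/18 turn
Gear 1: 135 mod 18 = 9
Fraction = 9 / 18 = 1/2 (gcd(9,18)=9) = 1/2

Answer: 1/2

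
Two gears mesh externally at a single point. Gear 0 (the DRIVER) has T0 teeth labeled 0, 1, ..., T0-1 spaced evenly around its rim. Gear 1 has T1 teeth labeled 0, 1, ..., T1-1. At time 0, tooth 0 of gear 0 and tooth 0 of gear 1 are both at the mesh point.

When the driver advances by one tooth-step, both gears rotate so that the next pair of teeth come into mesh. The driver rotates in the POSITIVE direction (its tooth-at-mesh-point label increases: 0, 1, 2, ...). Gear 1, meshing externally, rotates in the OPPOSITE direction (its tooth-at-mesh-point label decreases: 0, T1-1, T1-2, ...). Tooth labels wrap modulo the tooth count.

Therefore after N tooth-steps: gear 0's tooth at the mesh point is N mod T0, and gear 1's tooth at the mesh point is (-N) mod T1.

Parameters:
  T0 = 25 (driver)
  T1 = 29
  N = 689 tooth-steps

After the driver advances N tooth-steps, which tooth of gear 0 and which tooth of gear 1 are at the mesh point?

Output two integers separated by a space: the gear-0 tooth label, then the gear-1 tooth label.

Answer: 14 7

Derivation:
Gear 0 (driver, T0=25): tooth at mesh = N mod T0
  689 = 27 * 25 + 14, so 689 mod 25 = 14
  gear 0 tooth = 14
Gear 1 (driven, T1=29): tooth at mesh = (-N) mod T1
  689 = 23 * 29 + 22, so 689 mod 29 = 22
  (-689) mod 29 = (-22) mod 29 = 29 - 22 = 7
Mesh after 689 steps: gear-0 tooth 14 meets gear-1 tooth 7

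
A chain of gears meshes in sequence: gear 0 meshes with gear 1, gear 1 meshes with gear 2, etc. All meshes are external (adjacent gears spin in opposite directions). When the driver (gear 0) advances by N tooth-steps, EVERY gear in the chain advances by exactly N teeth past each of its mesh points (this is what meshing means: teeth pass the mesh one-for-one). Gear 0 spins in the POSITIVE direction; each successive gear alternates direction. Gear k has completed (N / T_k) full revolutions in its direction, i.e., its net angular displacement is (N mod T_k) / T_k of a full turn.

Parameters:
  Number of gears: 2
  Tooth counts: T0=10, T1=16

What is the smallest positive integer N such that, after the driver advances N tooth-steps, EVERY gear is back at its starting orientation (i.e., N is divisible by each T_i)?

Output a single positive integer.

Gear k returns to start when N is a multiple of T_k.
All gears at start simultaneously when N is a common multiple of [10, 16]; the smallest such N is lcm(10, 16).
Start: lcm = T0 = 10
Fold in T1=16: gcd(10, 16) = 2; lcm(10, 16) = 10 * 16 / 2 = 160 / 2 = 80
Full cycle length = 80

Answer: 80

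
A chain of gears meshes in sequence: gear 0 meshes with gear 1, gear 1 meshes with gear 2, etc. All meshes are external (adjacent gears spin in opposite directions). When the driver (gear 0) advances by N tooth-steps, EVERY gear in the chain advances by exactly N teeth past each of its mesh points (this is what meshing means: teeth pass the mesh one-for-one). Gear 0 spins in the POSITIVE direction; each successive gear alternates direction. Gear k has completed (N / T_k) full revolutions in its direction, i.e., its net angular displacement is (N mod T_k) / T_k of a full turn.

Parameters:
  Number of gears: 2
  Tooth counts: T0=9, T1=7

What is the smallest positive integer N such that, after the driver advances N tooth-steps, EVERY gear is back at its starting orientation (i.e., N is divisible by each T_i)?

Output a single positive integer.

Gear k returns to start when N is a multiple of T_k.
All gears at start simultaneously when N is a common multiple of [9, 7]; the smallest such N is lcm(9, 7).
Start: lcm = T0 = 9
Fold in T1=7: gcd(9, 7) = 1; lcm(9, 7) = 9 * 7 / 1 = 63 / 1 = 63
Full cycle length = 63

Answer: 63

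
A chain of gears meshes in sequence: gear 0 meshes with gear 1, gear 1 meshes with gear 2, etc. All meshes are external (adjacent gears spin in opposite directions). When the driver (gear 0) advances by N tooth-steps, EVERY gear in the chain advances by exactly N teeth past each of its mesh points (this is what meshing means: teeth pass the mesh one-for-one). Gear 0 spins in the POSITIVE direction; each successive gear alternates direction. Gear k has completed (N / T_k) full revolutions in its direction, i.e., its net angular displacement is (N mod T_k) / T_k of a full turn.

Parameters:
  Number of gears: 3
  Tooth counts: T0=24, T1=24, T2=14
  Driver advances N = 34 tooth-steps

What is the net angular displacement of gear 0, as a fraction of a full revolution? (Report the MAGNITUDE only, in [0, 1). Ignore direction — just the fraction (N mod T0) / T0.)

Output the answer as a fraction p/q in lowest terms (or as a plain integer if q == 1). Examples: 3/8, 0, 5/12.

Answer: 5/12

Derivation:
Chain of 3 gears, tooth counts: [24, 24, 14]
  gear 0: T0=24, direction=positive, advance = 34 mod 24 = 10 teeth = 10/24 turn
  gear 1: T1=24, direction=negative, advance = 34 mod 24 = 10 teeth = 10/24 turn
  gear 2: T2=14, direction=positive, advance = 34 mod 14 = 6 teeth = 6/14 turn
Gear 0: 34 mod 24 = 10
Fraction = 10 / 24 = 5/12 (gcd(10,24)=2) = 5/12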